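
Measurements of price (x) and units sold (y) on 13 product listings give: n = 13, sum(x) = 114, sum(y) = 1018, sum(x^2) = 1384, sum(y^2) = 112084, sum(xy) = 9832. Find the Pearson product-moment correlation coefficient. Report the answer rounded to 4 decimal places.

S_xy = nΣxy − ΣxΣy = 13·9832 − 114·1018 = 127816 − 116052 = 11764
S_xx = nΣx² − (Σx)² = 13·1384 − 114² = 17992 − 12996 = 4996
S_yy = nΣy² − (Σy)² = 13·112084 − 1018² = 1457092 − 1036324 = 420768
r = S_xy / √(S_xx·S_yy) = 11764 / √(4996·420768) = 11764 / √2102156928 = 11764 / 45849.2849 = 0.2566

0.2566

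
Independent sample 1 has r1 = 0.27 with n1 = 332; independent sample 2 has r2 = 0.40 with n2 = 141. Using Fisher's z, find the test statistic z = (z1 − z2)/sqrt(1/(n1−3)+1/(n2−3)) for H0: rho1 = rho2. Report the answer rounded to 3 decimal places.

z1 = atanh(0.27) = 0.276864,  z2 = atanh(0.40) = 0.423649
SE = √(1/(n1−3) + 1/(n2−3)) = √(1/329 + 1/138) = √(0.0030395 + 0.0072464) = √0.0102859 = 0.101419
z = (z1 − z2)/SE = (0.276864 − 0.423649) / 0.101419 = -0.146785 / 0.101419 = -1.447

-1.447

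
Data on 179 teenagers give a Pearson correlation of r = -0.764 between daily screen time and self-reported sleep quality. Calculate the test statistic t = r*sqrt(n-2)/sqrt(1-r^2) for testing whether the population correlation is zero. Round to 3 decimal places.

1 − r² = 1 − 0.583696 = 0.416304;  √(1−r²) = 0.645216
√(n−2) = √177 = 13.304135
t = r·√(n−2)/√(1−r²) = -0.764 · 13.304135 / 0.645216 = -15.753

-15.753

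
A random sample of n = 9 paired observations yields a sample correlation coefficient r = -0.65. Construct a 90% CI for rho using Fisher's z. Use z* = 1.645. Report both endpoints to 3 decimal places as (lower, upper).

z_r = atanh(-0.65) = -0.775299;  SE = 1/√(n−3) = 1/√6 = 0.408248
z-limits: -0.775299 ± 1.645·0.408248 = -0.775299 ± 0.671568 = [-1.446867, -0.103731]
ρ-limits: (tanh -1.446867, tanh -0.103731) = (-0.895, -0.103)

(-0.895, -0.103)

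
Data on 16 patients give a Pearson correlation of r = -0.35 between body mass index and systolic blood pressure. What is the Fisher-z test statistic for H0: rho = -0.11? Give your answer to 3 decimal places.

z_r = atanh(-0.35) = -0.365444,  z_0 = atanh(-0.11) = -0.110447
SE = 1/√(n−3) = 1/√13 = 0.277350
z = (z_r − z_0)/SE = (-0.365444 − (-0.110447)) / 0.277350 = -0.254997 / 0.277350 = -0.919

-0.919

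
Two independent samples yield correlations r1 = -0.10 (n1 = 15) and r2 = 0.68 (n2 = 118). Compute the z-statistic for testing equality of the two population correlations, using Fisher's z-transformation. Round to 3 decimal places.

z1 = atanh(-0.10) = -0.100335,  z2 = atanh(0.68) = 0.829114
SE = √(1/(n1−3) + 1/(n2−3)) = √(1/12 + 1/115) = √(0.0833333 + 0.0086957) = √0.0920290 = 0.303363
z = (z1 − z2)/SE = (-0.100335 − 0.829114) / 0.303363 = -0.929449 / 0.303363 = -3.064

-3.064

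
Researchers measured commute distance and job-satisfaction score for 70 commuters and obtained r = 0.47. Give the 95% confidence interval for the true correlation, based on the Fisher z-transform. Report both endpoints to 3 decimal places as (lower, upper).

(0.264, 0.635)

z_r = atanh(0.47) = 0.510070;  SE = 1/√(n−3) = 1/√67 = 0.122169
z-limits: 0.510070 ± 1.960·0.122169 = 0.510070 ± 0.239451 = [0.270619, 0.749521]
ρ-limits: (tanh 0.270619, tanh 0.749521) = (0.264, 0.635)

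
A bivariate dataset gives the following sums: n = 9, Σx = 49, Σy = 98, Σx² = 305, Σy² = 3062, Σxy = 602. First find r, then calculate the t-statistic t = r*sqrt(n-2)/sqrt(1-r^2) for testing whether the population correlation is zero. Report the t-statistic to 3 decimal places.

Numerator: nΣxy − (Σx)(Σy) = 9·602 − (49)(98) = 616
Denominator: √[(nΣx²−(Σx)²)(nΣy²−(Σy)²)]
  nΣx²−(Σx)² = 9·305 − 2401 = 344;  nΣy²−(Σy)² = 9·3062 − 9604 = 17954
  √(344·17954) = √6176176 = 2485.1913
r = 616 / 2485.1913 = 0.2479
t = r·√(n−2)/√(1−r²) = 0.2479·√7 / √(1−0.061454) = 0.655882 / 0.968786 = 0.677

0.677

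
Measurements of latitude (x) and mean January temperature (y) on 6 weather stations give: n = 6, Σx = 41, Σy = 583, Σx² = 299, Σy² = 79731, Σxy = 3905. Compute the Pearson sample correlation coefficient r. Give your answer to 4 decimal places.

Numerator: nΣxy − (Σx)(Σy) = 6·3905 − (41)(583) = -473
Denominator: √[(nΣx²−(Σx)²)(nΣy²−(Σy)²)]
  nΣx²−(Σx)² = 6·299 − 1681 = 113;  nΣy²−(Σy)² = 6·79731 − 339889 = 138497
  √(113·138497) = √15650161 = 3956.0284
r = -473 / 3956.0284 = -0.1196

-0.1196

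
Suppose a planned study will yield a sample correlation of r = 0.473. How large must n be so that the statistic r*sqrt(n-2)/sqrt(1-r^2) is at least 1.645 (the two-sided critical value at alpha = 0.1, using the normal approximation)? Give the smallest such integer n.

r√(n−2)/√(1−r²) ≥ 1.645  ⇔  n−2 ≥ (1.645)²·(1−r²)/r²
(1−r²)/r² = (1−0.223729)/0.223729 = 3.4697
n ≥ 2 + 2.706025·3.4697 = 2 + 9.3891 = 11.3891
⌈11.3891⌉ = 12

12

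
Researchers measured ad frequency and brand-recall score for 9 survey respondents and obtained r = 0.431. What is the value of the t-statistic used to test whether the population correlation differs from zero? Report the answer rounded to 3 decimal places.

t = r·√(n−2) / √(1−r²) with r = 0.431, n = 9
  = 0.431·√7 / √(1 − 0.185761)
  = 0.431·2.645751 / 0.902352
  = 1.140319 / 0.902352 = 1.264

1.264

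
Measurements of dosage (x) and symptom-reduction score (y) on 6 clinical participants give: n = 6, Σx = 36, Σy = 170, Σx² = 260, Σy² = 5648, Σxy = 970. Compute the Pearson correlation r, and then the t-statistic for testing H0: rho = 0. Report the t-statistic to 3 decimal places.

Numerator: nΣxy − (Σx)(Σy) = 6·970 − (36)(170) = -300
Denominator: √[(nΣx²−(Σx)²)(nΣy²−(Σy)²)]
  nΣx²−(Σx)² = 6·260 − 1296 = 264;  nΣy²−(Σy)² = 6·5648 − 28900 = 4988
  √(264·4988) = √1316832 = 1147.5330
r = -300 / 1147.5330 = -0.2614
t = r·√(n−2)/√(1−r²) = -0.2614·√4 / √(1−0.068330) = -0.522800 / 0.965231 = -0.542

-0.542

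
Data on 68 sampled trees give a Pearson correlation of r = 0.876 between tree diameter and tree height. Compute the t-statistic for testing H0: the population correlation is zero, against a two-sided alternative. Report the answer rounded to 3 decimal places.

t = r·√(n−2) / √(1−r²) with r = 0.876, n = 68
  = 0.876·√66 / √(1 − 0.767376)
  = 0.876·8.124038 / 0.482311
  = 7.116657 / 0.482311 = 14.755

14.755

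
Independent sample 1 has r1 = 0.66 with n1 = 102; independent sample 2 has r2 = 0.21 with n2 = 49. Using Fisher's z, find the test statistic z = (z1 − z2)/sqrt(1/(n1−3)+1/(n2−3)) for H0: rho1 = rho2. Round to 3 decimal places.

3.248

z1 = atanh(0.66) = 0.792814,  z2 = atanh(0.21) = 0.213171
SE = √(1/(n1−3) + 1/(n2−3)) = √(1/99 + 1/46) = √(0.0101010 + 0.0217391) = √0.0318401 = 0.178438
z = (z1 − z2)/SE = (0.792814 − 0.213171) / 0.178438 = 0.579643 / 0.178438 = 3.248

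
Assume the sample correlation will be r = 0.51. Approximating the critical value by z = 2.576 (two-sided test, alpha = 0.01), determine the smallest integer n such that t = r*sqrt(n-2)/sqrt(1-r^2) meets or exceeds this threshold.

Need r·√(n−2)/√(1−r²) ≥ 2.576
√(n−2) ≥ 2.576·√(1−0.2601) / 0.51 = 2.576·0.860174 / 0.51 = 4.3447
n−2 ≥ 18.8764  ⇒  n ≥ 20.8764
Smallest integer n = 21

21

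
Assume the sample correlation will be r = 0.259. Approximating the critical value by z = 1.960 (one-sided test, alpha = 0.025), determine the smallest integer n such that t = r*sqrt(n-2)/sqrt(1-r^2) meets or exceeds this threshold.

56

Need r·√(n−2)/√(1−r²) ≥ 1.960
√(n−2) ≥ 1.960·√(1−0.067081) / 0.259 = 1.960·0.965877 / 0.259 = 7.3093
n−2 ≥ 53.4259  ⇒  n ≥ 55.4259
Smallest integer n = 56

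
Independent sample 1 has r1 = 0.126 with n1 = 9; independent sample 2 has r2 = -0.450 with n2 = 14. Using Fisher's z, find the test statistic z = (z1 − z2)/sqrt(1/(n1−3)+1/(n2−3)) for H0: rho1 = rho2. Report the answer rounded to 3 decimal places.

1.205

Fisher z-transforms: z1 = atanh(0.126) = 0.126673, z2 = atanh(-0.450) = -0.484700; difference d = 0.611373
Var(d) = 1/6 + 1/11 = 0.1666667 + 0.0909091 = 0.2575758
z = d/√Var(d) = 0.611373 / √0.2575758 = 0.611373 / 0.507519 = 1.205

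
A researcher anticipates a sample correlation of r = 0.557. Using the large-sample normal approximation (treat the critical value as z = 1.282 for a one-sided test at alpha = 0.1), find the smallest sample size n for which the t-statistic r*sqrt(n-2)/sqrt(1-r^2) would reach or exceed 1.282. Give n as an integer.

6

r√(n−2)/√(1−r²) ≥ 1.282  ⇔  n−2 ≥ (1.282)²·(1−r²)/r²
(1−r²)/r² = (1−0.310249)/0.310249 = 2.2232
n ≥ 2 + 1.643524·2.2232 = 2 + 3.6539 = 5.6539
⌈5.6539⌉ = 6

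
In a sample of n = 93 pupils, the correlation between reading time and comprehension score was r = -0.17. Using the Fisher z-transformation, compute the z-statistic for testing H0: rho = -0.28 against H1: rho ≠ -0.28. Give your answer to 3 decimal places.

z_r = atanh(-0.17) = -0.171667,  z_0 = atanh(-0.28) = -0.287682
SE = 1/√(n−3) = 1/√90 = 0.105409
z = (z_r − z_0)/SE = (-0.171667 − (-0.287682)) / 0.105409 = 0.116015 / 0.105409 = 1.101

1.101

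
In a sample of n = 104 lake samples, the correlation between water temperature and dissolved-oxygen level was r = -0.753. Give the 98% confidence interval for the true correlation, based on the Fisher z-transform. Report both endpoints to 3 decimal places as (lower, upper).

Fisher z: z_r = atanh(r) = ½·ln((1+(-0.753))/(1−(-0.753))) = -0.979848
SE(z) = 1/√(n−3) = 1/√101 = 0.099504
98% ⇒ z* = 2.326; margin = 2.326·0.099504 = 0.231446
CI on z-scale: (-1.211294, -0.748402)
Back-transform: tanh(-1.211294) = -0.837067, tanh(-0.748402) = -0.634195

(-0.837, -0.634)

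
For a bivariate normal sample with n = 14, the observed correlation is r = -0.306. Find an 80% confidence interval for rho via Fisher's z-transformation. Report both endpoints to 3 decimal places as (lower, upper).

Fisher z: z_r = atanh(r) = ½·ln((1+(-0.306))/(1−(-0.306))) = -0.316126
SE(z) = 1/√(n−3) = 1/√11 = 0.301511
80% ⇒ z* = 1.282; margin = 1.282·0.301511 = 0.386537
CI on z-scale: (-0.702663, 0.070411)
Back-transform: tanh(-0.702663) = -0.606055, tanh(0.070411) = 0.070295

(-0.606, 0.070)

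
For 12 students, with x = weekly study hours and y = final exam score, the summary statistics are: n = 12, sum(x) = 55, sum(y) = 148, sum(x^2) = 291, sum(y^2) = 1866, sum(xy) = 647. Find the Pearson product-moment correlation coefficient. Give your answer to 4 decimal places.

S_xy = nΣxy − ΣxΣy = 12·647 − 55·148 = 7764 − 8140 = -376
S_xx = nΣx² − (Σx)² = 12·291 − 55² = 3492 − 3025 = 467
S_yy = nΣy² − (Σy)² = 12·1866 − 148² = 22392 − 21904 = 488
r = S_xy / √(S_xx·S_yy) = -376 / √(467·488) = -376 / √227896 = -376 / 477.3845 = -0.7876

-0.7876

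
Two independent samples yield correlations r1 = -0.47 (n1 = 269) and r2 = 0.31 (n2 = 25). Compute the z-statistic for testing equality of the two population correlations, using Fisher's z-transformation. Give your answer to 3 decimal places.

-3.744

z1 = atanh(-0.47) = -0.510070,  z2 = atanh(0.31) = 0.320545
SE = √(1/(n1−3) + 1/(n2−3)) = √(1/266 + 1/22) = √(0.0037594 + 0.0454545) = √0.0492139 = 0.221842
z = (z1 − z2)/SE = (-0.510070 − 0.320545) / 0.221842 = -0.830615 / 0.221842 = -3.744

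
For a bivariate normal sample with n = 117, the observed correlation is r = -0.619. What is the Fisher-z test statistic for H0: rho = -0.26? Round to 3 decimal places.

z_r = atanh(-0.619) = -0.723382,  z_0 = atanh(-0.26) = -0.266108
SE = 1/√(n−3) = 1/√114 = 0.093659
z = (z_r − z_0)/SE = (-0.723382 − (-0.266108)) / 0.093659 = -0.457274 / 0.093659 = -4.882

-4.882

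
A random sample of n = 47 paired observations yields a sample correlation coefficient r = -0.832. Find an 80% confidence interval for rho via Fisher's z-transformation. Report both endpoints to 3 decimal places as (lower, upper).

z_r = atanh(-0.832) = -1.194600;  SE = 1/√(n−3) = 1/√44 = 0.150756
z-limits: -1.194600 ± 1.282·0.150756 = -1.194600 ± 0.193269 = [-1.387869, -1.001331]
ρ-limits: (tanh -1.387869, tanh -1.001331) = (-0.883, -0.762)

(-0.883, -0.762)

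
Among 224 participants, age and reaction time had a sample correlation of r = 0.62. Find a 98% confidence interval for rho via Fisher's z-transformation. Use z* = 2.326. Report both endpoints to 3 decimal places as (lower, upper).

z_r = atanh(0.62) = 0.725005;  SE = 1/√(n−3) = 1/√221 = 0.067267
z-limits: 0.725005 ± 2.326·0.067267 = 0.725005 ± 0.156463 = [0.568542, 0.881468]
ρ-limits: (tanh 0.568542, tanh 0.881468) = (0.514, 0.707)

(0.514, 0.707)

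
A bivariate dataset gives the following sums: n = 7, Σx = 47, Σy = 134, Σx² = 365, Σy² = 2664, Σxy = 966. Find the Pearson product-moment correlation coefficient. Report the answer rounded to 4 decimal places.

S_xy = nΣxy − ΣxΣy = 7·966 − 47·134 = 6762 − 6298 = 464
S_xx = nΣx² − (Σx)² = 7·365 − 47² = 2555 − 2209 = 346
S_yy = nΣy² − (Σy)² = 7·2664 − 134² = 18648 − 17956 = 692
r = S_xy / √(S_xx·S_yy) = 464 / √(346·692) = 464 / √239432 = 464 / 489.3179 = 0.9483

0.9483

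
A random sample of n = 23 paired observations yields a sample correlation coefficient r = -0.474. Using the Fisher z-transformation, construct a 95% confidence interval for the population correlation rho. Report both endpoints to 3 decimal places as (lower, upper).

(-0.741, -0.077)

z_r = atanh(-0.474) = -0.515217;  SE = 1/√(n−3) = 1/√20 = 0.223607
z-limits: -0.515217 ± 1.960·0.223607 = -0.515217 ± 0.438270 = [-0.953487, -0.076947]
ρ-limits: (tanh -0.953487, tanh -0.076947) = (-0.741, -0.077)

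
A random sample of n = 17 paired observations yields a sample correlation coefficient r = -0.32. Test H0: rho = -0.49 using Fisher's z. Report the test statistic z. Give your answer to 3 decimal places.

z_r = atanh(-0.32) = -0.331647,  z_0 = atanh(-0.49) = -0.536060
SE = 1/√(n−3) = 1/√14 = 0.267261
z = (z_r − z_0)/SE = (-0.331647 − (-0.536060)) / 0.267261 = 0.204413 / 0.267261 = 0.765

0.765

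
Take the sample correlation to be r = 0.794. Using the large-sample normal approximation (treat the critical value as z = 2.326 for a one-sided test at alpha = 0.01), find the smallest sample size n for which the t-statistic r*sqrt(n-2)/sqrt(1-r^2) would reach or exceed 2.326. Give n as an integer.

Need r·√(n−2)/√(1−r²) ≥ 2.326
√(n−2) ≥ 2.326·√(1−0.630436) / 0.794 = 2.326·0.607918 / 0.794 = 1.7809
n−2 ≥ 3.1716  ⇒  n ≥ 5.1716
Smallest integer n = 6

6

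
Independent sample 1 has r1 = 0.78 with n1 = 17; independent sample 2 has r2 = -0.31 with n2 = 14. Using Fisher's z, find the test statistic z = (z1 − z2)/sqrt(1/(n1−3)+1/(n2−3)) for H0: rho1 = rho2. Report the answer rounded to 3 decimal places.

3.390

z1 = atanh(0.78) = 1.045371,  z2 = atanh(-0.31) = -0.320545
SE = √(1/(n1−3) + 1/(n2−3)) = √(1/14 + 1/11) = √(0.0714286 + 0.0909091) = √0.1623377 = 0.402912
z = (z1 − z2)/SE = (1.045371 − (-0.320545)) / 0.402912 = 1.365916 / 0.402912 = 3.390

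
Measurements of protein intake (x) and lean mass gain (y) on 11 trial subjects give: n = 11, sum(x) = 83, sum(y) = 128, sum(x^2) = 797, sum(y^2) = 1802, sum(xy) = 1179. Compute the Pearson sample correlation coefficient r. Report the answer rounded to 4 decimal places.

Numerator: nΣxy − (Σx)(Σy) = 11·1179 − (83)(128) = 2345
Denominator: √[(nΣx²−(Σx)²)(nΣy²−(Σy)²)]
  nΣx²−(Σx)² = 11·797 − 6889 = 1878;  nΣy²−(Σy)² = 11·1802 − 16384 = 3438
  √(1878·3438) = √6456564 = 2540.9770
r = 2345 / 2540.9770 = 0.9229

0.9229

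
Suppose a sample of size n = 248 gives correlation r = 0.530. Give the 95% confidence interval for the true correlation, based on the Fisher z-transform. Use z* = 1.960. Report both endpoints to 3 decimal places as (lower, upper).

z_r = atanh(0.530) = 0.590145;  SE = 1/√(n−3) = 1/√245 = 0.063888
z-limits: 0.590145 ± 1.960·0.063888 = 0.590145 ± 0.125220 = [0.464925, 0.715365]
ρ-limits: (tanh 0.464925, tanh 0.715365) = (0.434, 0.614)

(0.434, 0.614)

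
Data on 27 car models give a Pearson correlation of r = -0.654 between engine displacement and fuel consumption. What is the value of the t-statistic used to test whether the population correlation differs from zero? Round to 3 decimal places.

-4.323

1 − r² = 1 − 0.427716 = 0.572284;  √(1−r²) = 0.756495
√(n−2) = √25 = 5.000000
t = r·√(n−2)/√(1−r²) = -0.654 · 5.000000 / 0.756495 = -4.323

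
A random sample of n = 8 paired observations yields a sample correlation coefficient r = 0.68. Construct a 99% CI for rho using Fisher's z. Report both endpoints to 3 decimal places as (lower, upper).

(-0.312, 0.963)

z_r = atanh(0.68) = 0.829114;  SE = 1/√(n−3) = 1/√5 = 0.447214
z-limits: 0.829114 ± 2.576·0.447214 = 0.829114 ± 1.152023 = [-0.322909, 1.981137]
ρ-limits: (tanh -0.322909, tanh 1.981137) = (-0.312, 0.963)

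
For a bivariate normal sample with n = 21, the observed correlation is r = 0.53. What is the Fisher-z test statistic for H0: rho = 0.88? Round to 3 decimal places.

-3.333

Fisher z: atanh(0.53) = 0.590145, atanh(0.88) = 1.375768
z = (z_r − z_0)·√(n−3) = (0.590145 − 1.375768)·√18 = -0.785623 · 4.242641 = -3.333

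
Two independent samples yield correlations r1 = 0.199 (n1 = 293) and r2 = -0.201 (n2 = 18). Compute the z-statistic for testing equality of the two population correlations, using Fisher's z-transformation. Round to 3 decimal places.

Fisher z-transforms: z1 = atanh(0.199) = 0.201691, z2 = atanh(-0.201) = -0.203774; difference d = 0.405465
Var(d) = 1/290 + 1/15 = 0.0034483 + 0.0666667 = 0.0701150
z = d/√Var(d) = 0.405465 / √0.0701150 = 0.405465 / 0.264792 = 1.531

1.531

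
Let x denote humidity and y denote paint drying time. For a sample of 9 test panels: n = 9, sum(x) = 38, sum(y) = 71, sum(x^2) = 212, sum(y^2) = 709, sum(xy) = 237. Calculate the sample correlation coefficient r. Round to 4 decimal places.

-0.7165

Numerator: nΣxy − (Σx)(Σy) = 9·237 − (38)(71) = -565
Denominator: √[(nΣx²−(Σx)²)(nΣy²−(Σy)²)]
  nΣx²−(Σx)² = 9·212 − 1444 = 464;  nΣy²−(Σy)² = 9·709 − 5041 = 1340
  √(464·1340) = √621760 = 788.5176
r = -565 / 788.5176 = -0.7165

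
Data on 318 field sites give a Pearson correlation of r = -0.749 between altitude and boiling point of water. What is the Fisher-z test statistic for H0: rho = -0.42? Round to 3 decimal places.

-9.282

z_r = atanh(-0.749) = -0.970673,  z_0 = atanh(-0.42) = -0.447692
SE = 1/√(n−3) = 1/√315 = 0.056344
z = (z_r − z_0)/SE = (-0.970673 − (-0.447692)) / 0.056344 = -0.522981 / 0.056344 = -9.282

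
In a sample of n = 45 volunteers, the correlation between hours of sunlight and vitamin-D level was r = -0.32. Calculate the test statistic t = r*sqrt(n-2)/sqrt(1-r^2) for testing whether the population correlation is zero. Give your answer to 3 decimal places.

1 − r² = 1 − 0.1024 = 0.8976;  √(1−r²) = 0.947418
√(n−2) = √43 = 6.557439
t = r·√(n−2)/√(1−r²) = -0.32 · 6.557439 / 0.947418 = -2.215

-2.215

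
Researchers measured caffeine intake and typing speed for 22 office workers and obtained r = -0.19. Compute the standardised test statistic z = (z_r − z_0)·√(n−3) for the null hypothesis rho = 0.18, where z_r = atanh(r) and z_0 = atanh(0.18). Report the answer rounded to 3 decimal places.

-1.632

Fisher z: atanh(-0.19) = -0.192337, atanh(0.18) = 0.181983
z = (z_r − z_0)·√(n−3) = (-0.192337 − 0.181983)·√19 = -0.374320 · 4.358899 = -1.632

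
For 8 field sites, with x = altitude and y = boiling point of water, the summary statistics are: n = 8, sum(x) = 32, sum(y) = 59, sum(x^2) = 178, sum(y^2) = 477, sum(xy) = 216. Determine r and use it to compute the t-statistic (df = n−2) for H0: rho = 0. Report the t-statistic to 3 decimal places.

S_xy = nΣxy − ΣxΣy = 8·216 − 32·59 = 1728 − 1888 = -160
S_xx = nΣx² − (Σx)² = 8·178 − 32² = 1424 − 1024 = 400
S_yy = nΣy² − (Σy)² = 8·477 − 59² = 3816 − 3481 = 335
r = S_xy / √(S_xx·S_yy) = -160 / √(400·335) = -160 / √134000 = -160 / 366.0601 = -0.4371
t = r·√(n−2)/√(1−r²) = -0.4371·√6 / √(1−0.191056) = -1.070672 / 0.899413 = -1.190

-1.190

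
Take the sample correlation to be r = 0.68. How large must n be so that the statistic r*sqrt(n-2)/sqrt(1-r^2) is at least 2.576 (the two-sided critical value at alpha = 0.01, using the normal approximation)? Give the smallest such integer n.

10

r√(n−2)/√(1−r²) ≥ 2.576  ⇔  n−2 ≥ (2.576)²·(1−r²)/r²
(1−r²)/r² = (1−0.4624)/0.4624 = 1.1626
n ≥ 2 + 6.635776·1.1626 = 2 + 7.7148 = 9.7148
⌈9.7148⌉ = 10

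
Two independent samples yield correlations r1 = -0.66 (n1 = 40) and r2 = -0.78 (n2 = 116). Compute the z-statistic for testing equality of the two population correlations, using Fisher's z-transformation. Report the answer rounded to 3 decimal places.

1.333

Fisher z-transforms: z1 = atanh(-0.66) = -0.792814, z2 = atanh(-0.78) = -1.045371; difference d = 0.252557
Var(d) = 1/37 + 1/113 = 0.0270270 + 0.0088496 = 0.0358766
z = d/√Var(d) = 0.252557 / √0.0358766 = 0.252557 / 0.189411 = 1.333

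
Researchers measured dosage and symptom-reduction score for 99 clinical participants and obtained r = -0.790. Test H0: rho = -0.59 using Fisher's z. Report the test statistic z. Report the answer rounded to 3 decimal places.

-3.858

z_r = atanh(-0.790) = -1.071432,  z_0 = atanh(-0.59) = -0.677666
SE = 1/√(n−3) = 1/√96 = 0.102062
z = (z_r − z_0)/SE = (-1.071432 − (-0.677666)) / 0.102062 = -0.393766 / 0.102062 = -3.858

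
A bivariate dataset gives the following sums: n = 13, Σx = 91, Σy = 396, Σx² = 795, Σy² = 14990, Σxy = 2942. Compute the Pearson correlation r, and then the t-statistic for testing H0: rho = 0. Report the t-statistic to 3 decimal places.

S_xy = nΣxy − ΣxΣy = 13·2942 − 91·396 = 38246 − 36036 = 2210
S_xx = nΣx² − (Σx)² = 13·795 − 91² = 10335 − 8281 = 2054
S_yy = nΣy² − (Σy)² = 13·14990 − 396² = 194870 − 156816 = 38054
r = S_xy / √(S_xx·S_yy) = 2210 / √(2054·38054) = 2210 / √78162916 = 2210 / 8840.9794 = 0.2500
t = r·√(n−2)/√(1−r²) = 0.2500·√11 / √(1−0.062500) = 0.829156 / 0.968246 = 0.856

0.856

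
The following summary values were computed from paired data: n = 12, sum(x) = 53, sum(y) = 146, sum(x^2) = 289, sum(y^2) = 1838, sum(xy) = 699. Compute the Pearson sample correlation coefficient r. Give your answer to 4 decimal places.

S_xy = nΣxy − ΣxΣy = 12·699 − 53·146 = 8388 − 7738 = 650
S_xx = nΣx² − (Σx)² = 12·289 − 53² = 3468 − 2809 = 659
S_yy = nΣy² − (Σy)² = 12·1838 − 146² = 22056 − 21316 = 740
r = S_xy / √(S_xx·S_yy) = 650 / √(659·740) = 650 / √487660 = 650 / 698.3266 = 0.9308

0.9308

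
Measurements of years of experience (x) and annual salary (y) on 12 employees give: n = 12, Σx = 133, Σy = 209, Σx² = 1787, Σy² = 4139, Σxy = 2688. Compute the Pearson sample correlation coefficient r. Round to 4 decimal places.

0.9404

Numerator: nΣxy − (Σx)(Σy) = 12·2688 − (133)(209) = 4459
Denominator: √[(nΣx²−(Σx)²)(nΣy²−(Σy)²)]
  nΣx²−(Σx)² = 12·1787 − 17689 = 3755;  nΣy²−(Σy)² = 12·4139 − 43681 = 5987
  √(3755·5987) = √22481185 = 4741.4328
r = 4459 / 4741.4328 = 0.9404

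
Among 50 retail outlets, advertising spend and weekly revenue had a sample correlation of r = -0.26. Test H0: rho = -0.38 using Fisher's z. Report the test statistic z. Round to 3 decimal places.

0.918

z_r = atanh(-0.26) = -0.266108,  z_0 = atanh(-0.38) = -0.400060
SE = 1/√(n−3) = 1/√47 = 0.145865
z = (z_r − z_0)/SE = (-0.266108 − (-0.400060)) / 0.145865 = 0.133952 / 0.145865 = 0.918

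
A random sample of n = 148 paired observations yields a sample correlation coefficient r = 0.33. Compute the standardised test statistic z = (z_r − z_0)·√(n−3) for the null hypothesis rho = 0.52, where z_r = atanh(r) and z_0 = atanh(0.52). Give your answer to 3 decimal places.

Fisher z: atanh(0.33) = 0.342828, atanh(0.52) = 0.576340
z = (z_r − z_0)·√(n−3) = (0.342828 − 0.576340)·√145 = -0.233512 · 12.041595 = -2.812

-2.812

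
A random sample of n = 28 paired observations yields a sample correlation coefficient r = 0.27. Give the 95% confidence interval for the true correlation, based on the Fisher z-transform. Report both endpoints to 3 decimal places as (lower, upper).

z_r = atanh(0.27) = 0.276864;  SE = 1/√(n−3) = 1/√25 = 0.200000
z-limits: 0.276864 ± 1.960·0.200000 = 0.276864 ± 0.392000 = [-0.115136, 0.668864]
ρ-limits: (tanh -0.115136, tanh 0.668864) = (-0.115, 0.584)

(-0.115, 0.584)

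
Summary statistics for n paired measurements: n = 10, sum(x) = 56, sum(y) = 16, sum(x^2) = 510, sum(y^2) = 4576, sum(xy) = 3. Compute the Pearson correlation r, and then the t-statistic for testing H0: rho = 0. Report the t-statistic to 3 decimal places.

-0.260

S_xy = nΣxy − ΣxΣy = 10·3 − 56·16 = 30 − 896 = -866
S_xx = nΣx² − (Σx)² = 10·510 − 56² = 5100 − 3136 = 1964
S_yy = nΣy² − (Σy)² = 10·4576 − 16² = 45760 − 256 = 45504
r = S_xy / √(S_xx·S_yy) = -866 / √(1964·45504) = -866 / √89369856 = -866 / 9453.5631 = -0.0916
t = r·√(n−2)/√(1−r²) = -0.0916·√8 / √(1−0.008391) = -0.259084 / 0.995796 = -0.260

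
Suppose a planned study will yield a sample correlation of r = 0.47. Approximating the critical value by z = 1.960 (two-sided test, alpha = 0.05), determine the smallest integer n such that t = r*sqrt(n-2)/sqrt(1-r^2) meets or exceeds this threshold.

Need r·√(n−2)/√(1−r²) ≥ 1.960
√(n−2) ≥ 1.960·√(1−0.2209) / 0.47 = 1.960·0.882666 / 0.47 = 3.6809
n−2 ≥ 13.5490  ⇒  n ≥ 15.5490
Smallest integer n = 16

16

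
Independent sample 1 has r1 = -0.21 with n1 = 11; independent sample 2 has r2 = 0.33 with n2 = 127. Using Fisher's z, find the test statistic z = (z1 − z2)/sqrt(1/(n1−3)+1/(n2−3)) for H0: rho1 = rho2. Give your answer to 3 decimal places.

z1 = atanh(-0.21) = -0.213171,  z2 = atanh(0.33) = 0.342828
SE = √(1/(n1−3) + 1/(n2−3)) = √(1/8 + 1/124) = √(0.1250000 + 0.0080645) = √0.1330645 = 0.364780
z = (z1 − z2)/SE = (-0.213171 − 0.342828) / 0.364780 = -0.555999 / 0.364780 = -1.524

-1.524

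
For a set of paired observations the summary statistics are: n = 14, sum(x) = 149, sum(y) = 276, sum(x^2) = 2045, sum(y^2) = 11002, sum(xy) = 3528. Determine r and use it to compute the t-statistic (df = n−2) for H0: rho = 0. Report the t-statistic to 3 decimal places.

1.378

S_xy = nΣxy − ΣxΣy = 14·3528 − 149·276 = 49392 − 41124 = 8268
S_xx = nΣx² − (Σx)² = 14·2045 − 149² = 28630 − 22201 = 6429
S_yy = nΣy² − (Σy)² = 14·11002 − 276² = 154028 − 76176 = 77852
r = S_xy / √(S_xx·S_yy) = 8268 / √(6429·77852) = 8268 / √500510508 = 8268 / 22372.0922 = 0.3696
t = r·√(n−2)/√(1−r²) = 0.3696·√12 / √(1−0.136604) = 1.280332 / 0.929191 = 1.378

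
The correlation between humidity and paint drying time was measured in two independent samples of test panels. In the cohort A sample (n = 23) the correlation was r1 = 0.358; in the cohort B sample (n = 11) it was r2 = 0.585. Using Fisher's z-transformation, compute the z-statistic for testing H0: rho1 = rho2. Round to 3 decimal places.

-0.706

z1 = atanh(0.358) = 0.374590,  z2 = atanh(0.585) = 0.670031
SE = √(1/(n1−3) + 1/(n2−3)) = √(1/20 + 1/8) = √(0.0500000 + 0.1250000) = √0.1750000 = 0.418330
z = (z1 − z2)/SE = (0.374590 − 0.670031) / 0.418330 = -0.295441 / 0.418330 = -0.706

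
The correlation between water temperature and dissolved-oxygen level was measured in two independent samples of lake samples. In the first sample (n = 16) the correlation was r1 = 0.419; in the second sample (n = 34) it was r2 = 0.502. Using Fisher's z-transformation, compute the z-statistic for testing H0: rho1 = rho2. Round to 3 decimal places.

z1 = atanh(0.419) = 0.446478,  z2 = atanh(0.502) = 0.551976
SE = √(1/(n1−3) + 1/(n2−3)) = √(1/13 + 1/31) = √(0.0769231 + 0.0322581) = √0.1091812 = 0.330426
z = (z1 − z2)/SE = (0.446478 − 0.551976) / 0.330426 = -0.105498 / 0.330426 = -0.319

-0.319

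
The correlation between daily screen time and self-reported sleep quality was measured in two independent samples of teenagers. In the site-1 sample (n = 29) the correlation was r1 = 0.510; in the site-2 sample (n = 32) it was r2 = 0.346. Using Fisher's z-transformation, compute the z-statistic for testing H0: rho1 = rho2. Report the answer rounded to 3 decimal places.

Fisher z-transforms: z1 = atanh(0.510) = 0.562730, z2 = atanh(0.346) = 0.360893; difference d = 0.201837
Var(d) = 1/26 + 1/29 = 0.0384615 + 0.0344828 = 0.0729443
z = d/√Var(d) = 0.201837 / √0.0729443 = 0.201837 / 0.270082 = 0.747

0.747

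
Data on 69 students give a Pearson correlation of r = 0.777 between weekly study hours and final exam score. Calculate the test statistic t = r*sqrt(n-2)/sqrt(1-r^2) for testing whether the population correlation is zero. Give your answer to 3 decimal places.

10.103

1 − r² = 1 − 0.603729 = 0.396271;  √(1−r²) = 0.629501
√(n−2) = √67 = 8.185353
t = r·√(n−2)/√(1−r²) = 0.777 · 8.185353 / 0.629501 = 10.103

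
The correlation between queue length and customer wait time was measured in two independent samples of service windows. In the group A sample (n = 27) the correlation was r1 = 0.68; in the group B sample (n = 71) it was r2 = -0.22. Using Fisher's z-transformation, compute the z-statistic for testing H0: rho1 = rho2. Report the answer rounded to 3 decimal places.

z1 = atanh(0.68) = 0.829114,  z2 = atanh(-0.22) = -0.223656
SE = √(1/(n1−3) + 1/(n2−3)) = √(1/24 + 1/68) = √(0.0416667 + 0.0147059) = √0.0563726 = 0.237429
z = (z1 − z2)/SE = (0.829114 − (-0.223656)) / 0.237429 = 1.052770 / 0.237429 = 4.434

4.434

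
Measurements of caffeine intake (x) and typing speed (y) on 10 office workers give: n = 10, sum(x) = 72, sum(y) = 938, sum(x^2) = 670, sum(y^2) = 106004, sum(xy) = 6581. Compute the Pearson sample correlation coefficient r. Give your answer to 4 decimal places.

-0.1044

S_xy = nΣxy − ΣxΣy = 10·6581 − 72·938 = 65810 − 67536 = -1726
S_xx = nΣx² − (Σx)² = 10·670 − 72² = 6700 − 5184 = 1516
S_yy = nΣy² − (Σy)² = 10·106004 − 938² = 1060040 − 879844 = 180196
r = S_xy / √(S_xx·S_yy) = -1726 / √(1516·180196) = -1726 / √273177136 = -1726 / 16528.0712 = -0.1044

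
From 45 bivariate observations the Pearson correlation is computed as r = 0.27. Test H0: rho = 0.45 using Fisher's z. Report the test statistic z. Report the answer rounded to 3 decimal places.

-1.347

z_r = atanh(0.27) = 0.276864,  z_0 = atanh(0.45) = 0.484700
SE = 1/√(n−3) = 1/√42 = 0.154303
z = (z_r − z_0)/SE = (0.276864 − 0.484700) / 0.154303 = -0.207836 / 0.154303 = -1.347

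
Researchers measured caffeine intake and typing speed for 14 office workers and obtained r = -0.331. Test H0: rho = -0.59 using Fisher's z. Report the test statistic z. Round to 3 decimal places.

Fisher z: atanh(-0.331) = -0.343951, atanh(-0.59) = -0.677666
z = (z_r − z_0)·√(n−3) = (-0.343951 − (-0.677666))·√11 = 0.333715 · 3.316625 = 1.107

1.107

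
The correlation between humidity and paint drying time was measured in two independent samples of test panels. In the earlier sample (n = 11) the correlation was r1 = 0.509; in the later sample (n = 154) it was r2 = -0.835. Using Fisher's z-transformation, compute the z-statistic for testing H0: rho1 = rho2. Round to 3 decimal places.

4.867

z1 = atanh(0.509) = 0.561379,  z2 = atanh(-0.835) = -1.204427
SE = √(1/(n1−3) + 1/(n2−3)) = √(1/8 + 1/151) = √(0.1250000 + 0.0066225) = √0.1316225 = 0.362798
z = (z1 − z2)/SE = (0.561379 − (-1.204427)) / 0.362798 = 1.765806 / 0.362798 = 4.867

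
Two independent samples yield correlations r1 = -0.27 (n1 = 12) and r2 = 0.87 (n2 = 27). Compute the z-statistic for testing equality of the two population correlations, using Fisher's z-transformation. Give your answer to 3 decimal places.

-4.119

Fisher z-transforms: z1 = atanh(-0.27) = -0.276864, z2 = atanh(0.87) = 1.333080; difference d = -1.609944
Var(d) = 1/9 + 1/24 = 0.1111111 + 0.0416667 = 0.1527778
z = d/√Var(d) = -1.609944 / √0.1527778 = -1.609944 / 0.390868 = -4.119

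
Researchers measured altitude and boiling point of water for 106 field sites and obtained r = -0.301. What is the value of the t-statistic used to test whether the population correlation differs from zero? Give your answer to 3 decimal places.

-3.219

1 − r² = 1 − 0.090601 = 0.909399;  √(1−r²) = 0.953624
√(n−2) = √104 = 10.198039
t = r·√(n−2)/√(1−r²) = -0.301 · 10.198039 / 0.953624 = -3.219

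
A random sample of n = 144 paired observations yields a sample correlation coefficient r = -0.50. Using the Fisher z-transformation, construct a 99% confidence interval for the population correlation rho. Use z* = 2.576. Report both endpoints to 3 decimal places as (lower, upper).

Fisher z: z_r = atanh(r) = ½·ln((1+(-0.50))/(1−(-0.50))) = -0.549306
SE(z) = 1/√(n−3) = 1/√141 = 0.084215
99% ⇒ z* = 2.576; margin = 2.576·0.084215 = 0.216938
CI on z-scale: (-0.766244, -0.332368)
Back-transform: tanh(-0.766244) = -0.644740, tanh(-0.332368) = -0.320647

(-0.645, -0.321)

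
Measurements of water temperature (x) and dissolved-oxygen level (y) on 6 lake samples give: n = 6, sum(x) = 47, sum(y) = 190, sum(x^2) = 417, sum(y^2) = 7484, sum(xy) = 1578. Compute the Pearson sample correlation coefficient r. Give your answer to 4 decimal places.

Numerator: nΣxy − (Σx)(Σy) = 6·1578 − (47)(190) = 538
Denominator: √[(nΣx²−(Σx)²)(nΣy²−(Σy)²)]
  nΣx²−(Σx)² = 6·417 − 2209 = 293;  nΣy²−(Σy)² = 6·7484 − 36100 = 8804
  √(293·8804) = √2579572 = 1606.1046
r = 538 / 1606.1046 = 0.3350

0.3350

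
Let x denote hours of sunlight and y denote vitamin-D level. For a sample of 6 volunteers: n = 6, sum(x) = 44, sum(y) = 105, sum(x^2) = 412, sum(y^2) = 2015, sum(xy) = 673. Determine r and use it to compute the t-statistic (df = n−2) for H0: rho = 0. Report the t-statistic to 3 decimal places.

-2.416

Numerator: nΣxy − (Σx)(Σy) = 6·673 − (44)(105) = -582
Denominator: √[(nΣx²−(Σx)²)(nΣy²−(Σy)²)]
  nΣx²−(Σx)² = 6·412 − 1936 = 536;  nΣy²−(Σy)² = 6·2015 − 11025 = 1065
  √(536·1065) = √570840 = 755.5395
r = -582 / 755.5395 = -0.7703
t = r·√(n−2)/√(1−r²) = -0.7703·√4 / √(1−0.593362) = -1.540600 / 0.637682 = -2.416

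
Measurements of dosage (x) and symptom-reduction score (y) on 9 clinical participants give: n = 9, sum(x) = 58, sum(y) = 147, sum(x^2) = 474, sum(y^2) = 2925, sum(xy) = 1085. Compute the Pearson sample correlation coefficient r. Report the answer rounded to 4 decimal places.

S_xy = nΣxy − ΣxΣy = 9·1085 − 58·147 = 9765 − 8526 = 1239
S_xx = nΣx² − (Σx)² = 9·474 − 58² = 4266 − 3364 = 902
S_yy = nΣy² − (Σy)² = 9·2925 − 147² = 26325 − 21609 = 4716
r = S_xy / √(S_xx·S_yy) = 1239 / √(902·4716) = 1239 / √4253832 = 1239 / 2062.4820 = 0.6007

0.6007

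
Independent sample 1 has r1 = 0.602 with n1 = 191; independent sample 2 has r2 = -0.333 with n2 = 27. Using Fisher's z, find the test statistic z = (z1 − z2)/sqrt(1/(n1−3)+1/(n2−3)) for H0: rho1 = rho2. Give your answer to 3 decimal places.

Fisher z-transforms: z1 = atanh(0.602) = 0.696278, z2 = atanh(-0.333) = -0.346199; difference d = 1.042477
Var(d) = 1/188 + 1/24 = 0.0053191 + 0.0416667 = 0.0469858
z = d/√Var(d) = 1.042477 / √0.0469858 = 1.042477 / 0.216762 = 4.809

4.809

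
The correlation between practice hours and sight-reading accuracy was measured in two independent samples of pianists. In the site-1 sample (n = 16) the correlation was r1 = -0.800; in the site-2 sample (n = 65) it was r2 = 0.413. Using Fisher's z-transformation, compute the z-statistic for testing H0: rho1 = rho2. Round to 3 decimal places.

z1 = atanh(-0.800) = -1.098612,  z2 = atanh(0.413) = 0.439223
SE = √(1/(n1−3) + 1/(n2−3)) = √(1/13 + 1/62) = √(0.0769231 + 0.0161290) = √0.0930521 = 0.305044
z = (z1 − z2)/SE = (-1.098612 − 0.439223) / 0.305044 = -1.537835 / 0.305044 = -5.041

-5.041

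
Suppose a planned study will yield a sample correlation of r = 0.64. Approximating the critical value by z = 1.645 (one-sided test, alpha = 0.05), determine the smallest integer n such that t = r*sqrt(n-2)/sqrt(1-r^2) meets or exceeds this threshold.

6

r√(n−2)/√(1−r²) ≥ 1.645  ⇔  n−2 ≥ (1.645)²·(1−r²)/r²
(1−r²)/r² = (1−0.4096)/0.4096 = 1.4414
n ≥ 2 + 2.706025·1.4414 = 2 + 3.9005 = 5.9005
⌈5.9005⌉ = 6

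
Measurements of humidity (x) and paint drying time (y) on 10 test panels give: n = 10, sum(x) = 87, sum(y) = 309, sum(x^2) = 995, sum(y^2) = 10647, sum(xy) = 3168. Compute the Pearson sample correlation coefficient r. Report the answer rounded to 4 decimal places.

S_xy = nΣxy − ΣxΣy = 10·3168 − 87·309 = 31680 − 26883 = 4797
S_xx = nΣx² − (Σx)² = 10·995 − 87² = 9950 − 7569 = 2381
S_yy = nΣy² − (Σy)² = 10·10647 − 309² = 106470 − 95481 = 10989
r = S_xy / √(S_xx·S_yy) = 4797 / √(2381·10989) = 4797 / √26164809 = 4797 / 5115.1548 = 0.9378

0.9378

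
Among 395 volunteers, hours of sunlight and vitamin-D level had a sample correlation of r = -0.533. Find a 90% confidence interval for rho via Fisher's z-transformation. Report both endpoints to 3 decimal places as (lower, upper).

z_r = atanh(-0.533) = -0.594326;  SE = 1/√(n−3) = 1/√392 = 0.050508
z-limits: -0.594326 ± 1.645·0.050508 = -0.594326 ± 0.083086 = [-0.677412, -0.511240]
ρ-limits: (tanh -0.677412, tanh -0.511240) = (-0.590, -0.471)

(-0.590, -0.471)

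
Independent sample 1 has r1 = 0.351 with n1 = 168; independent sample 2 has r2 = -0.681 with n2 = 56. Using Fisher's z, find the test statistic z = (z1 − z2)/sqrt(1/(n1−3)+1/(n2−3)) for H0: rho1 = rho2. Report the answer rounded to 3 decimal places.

7.585

z1 = atanh(0.351) = 0.366584,  z2 = atanh(-0.681) = -0.830977
SE = √(1/(n1−3) + 1/(n2−3)) = √(1/165 + 1/53) = √(0.0060606 + 0.0188679) = √0.0249285 = 0.157888
z = (z1 − z2)/SE = (0.366584 − (-0.830977)) / 0.157888 = 1.197561 / 0.157888 = 7.585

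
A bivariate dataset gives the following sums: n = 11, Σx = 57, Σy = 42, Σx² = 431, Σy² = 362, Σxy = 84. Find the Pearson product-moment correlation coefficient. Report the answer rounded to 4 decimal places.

-0.8081

S_xy = nΣxy − ΣxΣy = 11·84 − 57·42 = 924 − 2394 = -1470
S_xx = nΣx² − (Σx)² = 11·431 − 57² = 4741 − 3249 = 1492
S_yy = nΣy² − (Σy)² = 11·362 − 42² = 3982 − 1764 = 2218
r = S_xy / √(S_xx·S_yy) = -1470 / √(1492·2218) = -1470 / √3309256 = -1470 / 1819.1361 = -0.8081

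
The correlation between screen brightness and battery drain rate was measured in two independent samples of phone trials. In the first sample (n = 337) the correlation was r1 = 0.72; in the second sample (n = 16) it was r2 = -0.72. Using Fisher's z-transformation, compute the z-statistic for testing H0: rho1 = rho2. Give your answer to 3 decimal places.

Fisher z-transforms: z1 = atanh(0.72) = 0.907645, z2 = atanh(-0.72) = -0.907645; difference d = 1.815290
Var(d) = 1/334 + 1/13 = 0.0029940 + 0.0769231 = 0.0799171
z = d/√Var(d) = 1.815290 / √0.0799171 = 1.815290 / 0.282696 = 6.421

6.421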